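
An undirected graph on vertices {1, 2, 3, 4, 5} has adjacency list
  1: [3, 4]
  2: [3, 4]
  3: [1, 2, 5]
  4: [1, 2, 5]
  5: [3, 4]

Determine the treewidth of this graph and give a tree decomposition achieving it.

Treewidth 2.
One such decomposition:
Bags: B1 = {2, 3, 4}  B2 = {3, 4, 5}  B3 = {1, 3, 4}
Tree: B1–B2, B2–B3

Each bag holds 3 vertices, so the decomposition has width 2, which upper-bounds the treewidth. Since 4–2–3–5–4 is a cycle in G, G is not acyclic. Forests are exactly the graphs of treewidth ≤ 1, so tw(G) ≥ 2. Combining the bounds, tw(G) = 2.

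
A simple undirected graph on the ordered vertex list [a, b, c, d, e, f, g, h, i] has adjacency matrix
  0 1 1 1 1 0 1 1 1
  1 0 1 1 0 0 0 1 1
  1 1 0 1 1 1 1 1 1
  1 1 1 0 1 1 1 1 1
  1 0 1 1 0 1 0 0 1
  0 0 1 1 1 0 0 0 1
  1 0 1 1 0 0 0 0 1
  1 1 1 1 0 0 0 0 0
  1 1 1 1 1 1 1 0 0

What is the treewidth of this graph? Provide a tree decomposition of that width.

Treewidth 4.
One optimal decomposition is:
Bags: B1 = {a, b, c, d, i}  B2 = {a, c, d, e, i}  B3 = {a, b, c, d, h}  B4 = {c, d, e, f, i}  B5 = {a, c, d, g, i}
Tree: B1–B2, B1–B3, B2–B4, B2–B5

Every bag has size at most 5, so the width is 5 − 1 = 4 and tw(G) ≤ 4. For the lower bound, the 5 vertices {a, b, c, d, h} are pairwise adjacent, and any tree decomposition puts a clique entirely inside one bag — forcing width ≥ 4. Combining the bounds, tw(G) = 4.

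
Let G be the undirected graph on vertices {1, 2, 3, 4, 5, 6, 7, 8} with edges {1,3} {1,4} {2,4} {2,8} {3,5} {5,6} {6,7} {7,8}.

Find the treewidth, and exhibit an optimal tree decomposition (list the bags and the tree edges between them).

Treewidth 2.
Bags: B1 = {2, 7, 8}  B2 = {2, 6, 7}  B3 = {2, 5, 6}  B4 = {2, 3, 5}  B5 = {1, 2, 3}  B6 = {1, 2, 4}
Tree: B1–B2, B2–B3, B3–B4, B4–B5, B5–B6

Each bag holds 3 vertices, so the decomposition has width 2, which upper-bounds the treewidth. Since 2–8–7–6–5–3–1–4–2 is a cycle in G, G is not acyclic. Forests are exactly the graphs of treewidth ≤ 1, so tw(G) ≥ 2. Therefore the treewidth is 2.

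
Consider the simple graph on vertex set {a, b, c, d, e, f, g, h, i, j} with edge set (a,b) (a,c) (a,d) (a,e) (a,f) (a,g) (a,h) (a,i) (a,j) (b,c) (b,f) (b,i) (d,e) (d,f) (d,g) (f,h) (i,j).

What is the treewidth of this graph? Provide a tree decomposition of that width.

The largest bag has 3 vertices, giving width 2; this decomposition certifies tw(G) ≤ 2. For the lower bound, the 3 vertices {a, d, g} are pairwise adjacent, and any tree decomposition puts a clique entirely inside one bag — forcing width ≥ 2. Combining the bounds, tw(G) = 2.

Treewidth 2.
One such decomposition:
Bags: B1 = {a, b, f}  B2 = {a, d, f}  B3 = {a, d, g}  B4 = {a, b, i}  B5 = {a, i, j}  B6 = {a, d, e}  B7 = {a, b, c}  B8 = {a, f, h}
Tree: B1–B2, B2–B3, B1–B4, B4–B5, B3–B6, B1–B7, B1–B8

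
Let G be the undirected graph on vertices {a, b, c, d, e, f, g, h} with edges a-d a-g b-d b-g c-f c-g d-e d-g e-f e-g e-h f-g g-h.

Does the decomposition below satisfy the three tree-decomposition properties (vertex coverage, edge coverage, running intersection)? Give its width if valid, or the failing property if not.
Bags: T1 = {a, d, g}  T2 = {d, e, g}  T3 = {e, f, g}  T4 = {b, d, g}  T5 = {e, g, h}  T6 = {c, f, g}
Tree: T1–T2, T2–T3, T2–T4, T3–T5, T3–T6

Vertex coverage: the bags together contain {a, b, c, d, e, f, g, h}, the full vertex set. Edge coverage: each edge of G has both endpoints in at least one bag. Running intersection: for every vertex, the bags containing it form a connected subtree. All three properties hold, so this is a valid tree decomposition of width max|bag| − 1 = 2, and hence tw(G) ≤ 2.

Yes; width 2.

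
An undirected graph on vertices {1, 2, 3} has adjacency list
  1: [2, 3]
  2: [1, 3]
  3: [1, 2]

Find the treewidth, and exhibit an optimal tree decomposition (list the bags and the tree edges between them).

A single bag containing all 3 vertices is trivially a valid decomposition of width 2. For the lower bound, the 3 vertices {1, 2, 3} are pairwise adjacent, and any tree decomposition puts a clique entirely inside one bag — forcing width ≥ 2. Combining the bounds, tw(G) = 2.

Treewidth 2.
One optimal decomposition is:
Bags: B1 = {1, 2, 3}
Tree: (single bag)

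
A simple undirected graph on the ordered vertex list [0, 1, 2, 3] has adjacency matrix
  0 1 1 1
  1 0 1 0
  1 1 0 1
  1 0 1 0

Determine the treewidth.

A width-2 tree decomposition is:
Bags: B1 = {0, 1, 2}  B2 = {0, 2, 3}
Tree: B1–B2
Each bag holds 3 vertices, so the decomposition has width 2, which upper-bounds the treewidth. On the other hand G contains the 3-clique {0, 1, 2}. A clique must lie in a single bag of any decomposition, so no decomposition can have width below 2. Hence tw(G) = 2 exactly.

2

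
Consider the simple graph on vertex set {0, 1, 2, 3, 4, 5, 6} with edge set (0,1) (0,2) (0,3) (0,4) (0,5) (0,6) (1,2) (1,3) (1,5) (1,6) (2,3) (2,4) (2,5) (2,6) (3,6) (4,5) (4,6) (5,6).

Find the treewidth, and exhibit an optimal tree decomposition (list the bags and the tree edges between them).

Each bag holds 5 vertices, so the decomposition has width 4, which upper-bounds the treewidth. On the other hand G contains the 5-clique {0, 1, 2, 3, 6}. A clique must lie in a single bag of any decomposition, so no decomposition can have width below 4. The upper and lower bounds meet at 4, so that is the treewidth.

Treewidth 4.
Bags: B1 = {0, 1, 2, 5, 6}  B2 = {0, 2, 4, 5, 6}  B3 = {0, 1, 2, 3, 6}
Tree: B1–B2, B1–B3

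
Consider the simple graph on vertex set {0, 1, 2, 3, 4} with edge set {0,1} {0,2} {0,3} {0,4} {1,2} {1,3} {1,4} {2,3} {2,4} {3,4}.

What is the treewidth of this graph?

A width-4 tree decomposition is:
Bags: B1 = {0, 1, 2, 3, 4}
Tree: (single bag)
With just one bag of size 5, the width is 5 − 1 = 4, so tw(G) ≤ 4. Conversely, {0, 1, 2, 3, 4} is a clique of size 5, and the vertices of any clique must share a bag in every tree decomposition; so some bag has ≥ 5 vertices and tw(G) ≥ 4. Hence tw(G) = 4 exactly.

4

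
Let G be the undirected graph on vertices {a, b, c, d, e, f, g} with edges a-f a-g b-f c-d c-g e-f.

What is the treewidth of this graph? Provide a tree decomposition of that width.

The largest bag has 2 vertices, giving width 1; this decomposition certifies tw(G) ≤ 1. G has an edge, so its treewidth is at least 1. The upper and lower bounds meet at 1, so that is the treewidth.

Treewidth 1.
Bags: B1 = {e, f}  B2 = {a, f}  B3 = {a, g}  B4 = {c, g}  B5 = {b, f}  B6 = {c, d}
Tree: B1–B2, B2–B3, B3–B4, B2–B5, B4–B6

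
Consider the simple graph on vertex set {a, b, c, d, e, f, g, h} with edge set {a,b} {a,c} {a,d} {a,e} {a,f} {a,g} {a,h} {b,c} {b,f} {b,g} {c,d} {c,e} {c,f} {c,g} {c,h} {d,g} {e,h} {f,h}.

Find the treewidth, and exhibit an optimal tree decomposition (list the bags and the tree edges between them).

Treewidth 3.
Bags: B1 = {a, b, c, f}  B2 = {a, c, f, h}  B3 = {a, c, e, h}  B4 = {a, b, c, g}  B5 = {a, c, d, g}
Tree: B1–B2, B2–B3, B1–B4, B4–B5

Each bag holds 4 vertices, so the decomposition has width 3, which upper-bounds the treewidth. Conversely, {a, c, d, g} is a clique of size 4, and the vertices of any clique must share a bag in every tree decomposition; so some bag has ≥ 4 vertices and tw(G) ≥ 3. The upper and lower bounds meet at 3, so that is the treewidth.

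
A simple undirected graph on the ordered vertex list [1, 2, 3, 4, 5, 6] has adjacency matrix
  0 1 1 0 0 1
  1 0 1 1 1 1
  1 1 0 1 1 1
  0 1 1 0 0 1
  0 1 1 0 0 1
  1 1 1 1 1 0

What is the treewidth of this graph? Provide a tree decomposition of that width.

Treewidth 3.
One such decomposition:
Bags: B1 = {1, 2, 3, 6}  B2 = {2, 3, 4, 6}  B3 = {2, 3, 5, 6}
Tree: B1–B2, B1–B3

The largest bag has 4 vertices, giving width 3; this decomposition certifies tw(G) ≤ 3. Conversely, {1, 2, 3, 6} is a clique of size 4, and the vertices of any clique must share a bag in every tree decomposition; so some bag has ≥ 4 vertices and tw(G) ≥ 3. The upper and lower bounds meet at 3, so that is the treewidth.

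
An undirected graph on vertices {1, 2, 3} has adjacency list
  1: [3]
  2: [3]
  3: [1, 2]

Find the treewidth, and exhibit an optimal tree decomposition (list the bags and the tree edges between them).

Each bag holds 2 vertices, so the decomposition has width 1, which upper-bounds the treewidth. Since G has at least one edge (e.g. 3–2), it is not an edgeless graph, so tw(G) ≥ 1. Therefore the treewidth is 1.

Treewidth 1.
One optimal decomposition is:
Bags: B1 = {2, 3}  B2 = {1, 3}
Tree: B1–B2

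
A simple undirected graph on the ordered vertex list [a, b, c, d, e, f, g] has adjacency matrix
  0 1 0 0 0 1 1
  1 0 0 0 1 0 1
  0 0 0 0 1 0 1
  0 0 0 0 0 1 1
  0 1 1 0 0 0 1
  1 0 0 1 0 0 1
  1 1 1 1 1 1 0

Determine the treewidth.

A width-2 tree decomposition is:
Bags: B1 = {a, f, g}  B2 = {a, b, g}  B3 = {b, e, g}  B4 = {c, e, g}  B5 = {d, f, g}
Tree: B1–B2, B2–B3, B3–B4, B1–B5
The largest bag has 3 vertices, giving width 2; this decomposition certifies tw(G) ≤ 2. For the lower bound, the 3 vertices {c, e, g} are pairwise adjacent, and any tree decomposition puts a clique entirely inside one bag — forcing width ≥ 2. Therefore the treewidth is 2.

2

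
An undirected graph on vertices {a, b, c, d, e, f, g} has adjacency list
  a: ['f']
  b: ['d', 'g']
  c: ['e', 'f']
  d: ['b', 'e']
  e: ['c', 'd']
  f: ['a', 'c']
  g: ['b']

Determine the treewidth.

1

A width-1 tree decomposition is:
Bags: B1 = {a, f}  B2 = {c, f}  B3 = {c, e}  B4 = {d, e}  B5 = {b, d}  B6 = {b, g}
Tree: B1–B2, B2–B3, B3–B4, B4–B5, B5–B6
Each bag holds 2 vertices, so the decomposition has width 1, which upper-bounds the treewidth. Since G has at least one edge (e.g. a–f), it is not an edgeless graph, so tw(G) ≥ 1. The upper and lower bounds meet at 1, so that is the treewidth.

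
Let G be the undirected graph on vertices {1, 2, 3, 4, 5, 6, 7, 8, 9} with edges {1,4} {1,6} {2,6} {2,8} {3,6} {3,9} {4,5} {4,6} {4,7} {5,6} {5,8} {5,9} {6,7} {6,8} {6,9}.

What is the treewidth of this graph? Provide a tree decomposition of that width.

Every bag has size at most 3, so the width is 3 − 1 = 2 and tw(G) ≤ 2. For the lower bound, the 3 vertices {2, 6, 8} are pairwise adjacent, and any tree decomposition puts a clique entirely inside one bag — forcing width ≥ 2. Therefore the treewidth is 2.

Treewidth 2.
One such decomposition:
Bags: B1 = {5, 6, 9}  B2 = {4, 5, 6}  B3 = {1, 4, 6}  B4 = {4, 6, 7}  B5 = {5, 6, 8}  B6 = {2, 6, 8}  B7 = {3, 6, 9}
Tree: B1–B2, B2–B3, B3–B4, B2–B5, B5–B6, B1–B7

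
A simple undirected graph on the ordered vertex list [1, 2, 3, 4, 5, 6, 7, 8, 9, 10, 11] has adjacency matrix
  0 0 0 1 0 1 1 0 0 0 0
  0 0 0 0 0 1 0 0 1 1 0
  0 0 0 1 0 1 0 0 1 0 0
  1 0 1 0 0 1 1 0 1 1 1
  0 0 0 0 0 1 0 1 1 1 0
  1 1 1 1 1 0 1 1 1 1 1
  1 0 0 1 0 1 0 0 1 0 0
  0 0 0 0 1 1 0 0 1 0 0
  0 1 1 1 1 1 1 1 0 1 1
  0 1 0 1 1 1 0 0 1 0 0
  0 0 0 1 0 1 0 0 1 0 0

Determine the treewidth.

3

A width-3 tree decomposition is:
Bags: B1 = {4, 6, 9, 10}  B2 = {4, 6, 7, 9}  B3 = {5, 6, 9, 10}  B4 = {5, 6, 8, 9}  B5 = {4, 6, 9, 11}  B6 = {1, 4, 6, 7}  B7 = {2, 6, 9, 10}  B8 = {3, 4, 6, 9}
Tree: B1–B2, B1–B3, B3–B4, B1–B5, B2–B6, B1–B7, B1–B8
Each bag holds 4 vertices, so the decomposition has width 3, which upper-bounds the treewidth. On the other hand G contains the 4-clique {1, 4, 6, 7}. A clique must lie in a single bag of any decomposition, so no decomposition can have width below 3. Hence tw(G) = 3 exactly.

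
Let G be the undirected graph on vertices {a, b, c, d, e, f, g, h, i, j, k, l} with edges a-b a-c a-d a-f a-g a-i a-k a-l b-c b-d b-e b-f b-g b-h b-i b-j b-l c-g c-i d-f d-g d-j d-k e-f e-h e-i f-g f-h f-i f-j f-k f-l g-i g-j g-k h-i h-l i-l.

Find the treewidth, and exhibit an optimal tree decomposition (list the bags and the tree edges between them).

Every bag has size at most 5, so the width is 5 − 1 = 4 and tw(G) ≤ 4. Conversely, {a, b, c, g, i} is a clique of size 5, and the vertices of any clique must share a bag in every tree decomposition; so some bag has ≥ 5 vertices and tw(G) ≥ 4. Hence tw(G) = 4 exactly.

Treewidth 4.
One such decomposition:
Bags: B1 = {a, b, f, g, i}  B2 = {a, b, f, i, l}  B3 = {a, b, d, f, g}  B4 = {a, d, f, g, k}  B5 = {b, f, h, i, l}  B6 = {b, d, f, g, j}  B7 = {b, e, f, h, i}  B8 = {a, b, c, g, i}
Tree: B1–B2, B1–B3, B3–B4, B2–B5, B3–B6, B5–B7, B1–B8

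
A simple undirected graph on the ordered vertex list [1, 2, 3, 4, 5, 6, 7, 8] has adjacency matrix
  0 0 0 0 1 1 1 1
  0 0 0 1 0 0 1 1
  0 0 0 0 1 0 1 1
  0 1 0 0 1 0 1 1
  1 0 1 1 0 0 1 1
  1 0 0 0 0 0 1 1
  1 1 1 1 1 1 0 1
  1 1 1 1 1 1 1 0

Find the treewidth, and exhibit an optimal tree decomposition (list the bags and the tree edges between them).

Treewidth 3.
One optimal decomposition is:
Bags: B1 = {1, 5, 7, 8}  B2 = {1, 6, 7, 8}  B3 = {4, 5, 7, 8}  B4 = {3, 5, 7, 8}  B5 = {2, 4, 7, 8}
Tree: B1–B2, B1–B3, B1–B4, B3–B5

Each bag holds 4 vertices, so the decomposition has width 3, which upper-bounds the treewidth. On the other hand G contains the 4-clique {2, 4, 7, 8}. A clique must lie in a single bag of any decomposition, so no decomposition can have width below 3. The upper and lower bounds meet at 3, so that is the treewidth.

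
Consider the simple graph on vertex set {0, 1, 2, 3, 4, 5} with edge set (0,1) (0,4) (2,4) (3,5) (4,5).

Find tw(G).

A width-1 tree decomposition is:
Bags: B1 = {0, 4}  B2 = {0, 1}  B3 = {4, 5}  B4 = {3, 5}  B5 = {2, 4}
Tree: B1–B2, B1–B3, B3–B4, B1–B5
Every bag has size at most 2, so the width is 2 − 1 = 1 and tw(G) ≤ 1. G has an edge, so its treewidth is at least 1. Combining the bounds, tw(G) = 1.

1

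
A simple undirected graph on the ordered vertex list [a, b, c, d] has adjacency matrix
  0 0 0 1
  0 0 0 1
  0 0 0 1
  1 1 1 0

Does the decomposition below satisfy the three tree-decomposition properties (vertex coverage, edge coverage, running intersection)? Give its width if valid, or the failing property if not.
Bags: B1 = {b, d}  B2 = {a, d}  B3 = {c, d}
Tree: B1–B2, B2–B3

Yes; width 1.

Every vertex of G appears in some bag (union = {a, b, c, d}); every edge is covered by a bag; and for each vertex v the set of bags containing v is connected in the bag tree. The decomposition is therefore valid. The largest bag has 2 vertices, so the width is 1.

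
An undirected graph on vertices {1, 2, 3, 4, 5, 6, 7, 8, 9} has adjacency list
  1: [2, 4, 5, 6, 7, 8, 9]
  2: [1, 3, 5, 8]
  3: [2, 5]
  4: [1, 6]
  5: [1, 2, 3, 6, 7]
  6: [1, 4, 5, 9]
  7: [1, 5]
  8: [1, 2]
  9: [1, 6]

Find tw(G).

2

A width-2 tree decomposition is:
Bags: B1 = {1, 5, 6}  B2 = {1, 5, 7}  B3 = {1, 2, 5}  B4 = {1, 6, 9}  B5 = {2, 3, 5}  B6 = {1, 4, 6}  B7 = {1, 2, 8}
Tree: B1–B2, B1–B3, B1–B4, B3–B5, B4–B6, B3–B7
The largest bag has 3 vertices, giving width 2; this decomposition certifies tw(G) ≤ 2. For the lower bound, the 3 vertices {1, 2, 8} are pairwise adjacent, and any tree decomposition puts a clique entirely inside one bag — forcing width ≥ 2. Therefore the treewidth is 2.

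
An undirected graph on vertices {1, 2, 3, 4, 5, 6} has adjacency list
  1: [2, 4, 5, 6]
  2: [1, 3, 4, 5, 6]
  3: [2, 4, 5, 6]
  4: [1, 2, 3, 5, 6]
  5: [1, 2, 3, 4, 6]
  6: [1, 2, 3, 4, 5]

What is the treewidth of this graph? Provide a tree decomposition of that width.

Treewidth 4.
Bags: B1 = {2, 3, 4, 5, 6}  B2 = {1, 2, 4, 5, 6}
Tree: B1–B2

Every bag has size at most 5, so the width is 5 − 1 = 4 and tw(G) ≤ 4. On the other hand G contains the 5-clique {1, 2, 4, 5, 6}. A clique must lie in a single bag of any decomposition, so no decomposition can have width below 4. Therefore the treewidth is 4.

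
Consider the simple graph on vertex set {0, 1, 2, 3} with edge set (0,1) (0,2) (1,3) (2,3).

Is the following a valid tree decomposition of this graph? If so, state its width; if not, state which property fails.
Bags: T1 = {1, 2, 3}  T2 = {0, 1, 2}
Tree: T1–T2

Every vertex of G appears in some bag (union = {0, 1, 2, 3}); every edge is covered by a bag; and for each vertex v the set of bags containing v is connected in the bag tree. The decomposition is therefore valid. The largest bag has 3 vertices, so the width is 2.

Yes; width 2.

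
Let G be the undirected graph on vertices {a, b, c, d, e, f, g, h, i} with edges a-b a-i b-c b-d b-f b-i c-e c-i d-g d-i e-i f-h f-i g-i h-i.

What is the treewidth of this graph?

A width-2 tree decomposition is:
Bags: B1 = {b, c, i}  B2 = {a, b, i}  B3 = {b, d, i}  B4 = {d, g, i}  B5 = {b, f, i}  B6 = {c, e, i}  B7 = {f, h, i}
Tree: B1–B2, B1–B3, B3–B4, B2–B5, B1–B6, B5–B7
Each bag holds 3 vertices, so the decomposition has width 2, which upper-bounds the treewidth. For the lower bound, the 3 vertices {d, g, i} are pairwise adjacent, and any tree decomposition puts a clique entirely inside one bag — forcing width ≥ 2. The upper and lower bounds meet at 2, so that is the treewidth.

2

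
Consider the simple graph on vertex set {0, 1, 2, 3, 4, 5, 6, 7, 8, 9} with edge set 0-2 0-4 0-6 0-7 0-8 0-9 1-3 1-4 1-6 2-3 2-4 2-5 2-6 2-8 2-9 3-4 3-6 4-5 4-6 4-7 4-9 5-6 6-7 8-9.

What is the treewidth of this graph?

A width-3 tree decomposition is:
Bags: B1 = {0, 2, 4, 6}  B2 = {0, 2, 4, 9}  B3 = {2, 3, 4, 6}  B4 = {0, 4, 6, 7}  B5 = {1, 3, 4, 6}  B6 = {0, 2, 8, 9}  B7 = {2, 4, 5, 6}
Tree: B1–B2, B1–B3, B1–B4, B3–B5, B2–B6, B3–B7
Every bag has size at most 4, so the width is 4 − 1 = 3 and tw(G) ≤ 3. Conversely, {0, 2, 8, 9} is a clique of size 4, and the vertices of any clique must share a bag in every tree decomposition; so some bag has ≥ 4 vertices and tw(G) ≥ 3. The upper and lower bounds meet at 3, so that is the treewidth.

3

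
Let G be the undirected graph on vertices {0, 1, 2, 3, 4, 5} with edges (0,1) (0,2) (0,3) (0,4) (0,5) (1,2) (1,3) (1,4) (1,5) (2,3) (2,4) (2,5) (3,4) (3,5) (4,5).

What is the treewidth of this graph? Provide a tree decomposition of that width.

Treewidth 5.
Bags: B1 = {0, 1, 2, 3, 4, 5}
Tree: (single bag)

A single bag containing all 6 vertices is trivially a valid decomposition of width 5. On the other hand G contains the 6-clique {0, 1, 2, 3, 4, 5}. A clique must lie in a single bag of any decomposition, so no decomposition can have width below 5. Combining the bounds, tw(G) = 5.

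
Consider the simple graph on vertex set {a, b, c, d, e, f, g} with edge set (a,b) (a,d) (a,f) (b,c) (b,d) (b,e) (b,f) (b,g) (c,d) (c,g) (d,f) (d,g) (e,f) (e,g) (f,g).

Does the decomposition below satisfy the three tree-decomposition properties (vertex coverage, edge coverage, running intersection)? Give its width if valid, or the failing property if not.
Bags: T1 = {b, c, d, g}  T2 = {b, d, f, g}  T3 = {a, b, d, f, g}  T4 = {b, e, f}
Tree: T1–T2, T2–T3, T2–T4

A tree decomposition must satisfy three properties: every vertex lies in some bag; for every edge, both endpoints lie together in some bag; and for every vertex, the bags containing it form a connected subtree. Here edge (g,e) lies in no bag, so the decomposition is invalid.

No — edge (g,e) lies in no bag.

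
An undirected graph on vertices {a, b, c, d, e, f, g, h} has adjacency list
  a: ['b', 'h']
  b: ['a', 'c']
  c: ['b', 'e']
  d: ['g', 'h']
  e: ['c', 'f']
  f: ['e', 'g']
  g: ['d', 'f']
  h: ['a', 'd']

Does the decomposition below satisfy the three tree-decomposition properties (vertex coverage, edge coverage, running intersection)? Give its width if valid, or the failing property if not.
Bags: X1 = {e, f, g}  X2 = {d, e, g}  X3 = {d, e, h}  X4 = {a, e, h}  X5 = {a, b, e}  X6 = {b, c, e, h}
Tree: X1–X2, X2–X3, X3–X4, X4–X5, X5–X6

No — bags containing vertex h are not connected in the tree.

A tree decomposition must satisfy three properties: every vertex lies in some bag; for every edge, both endpoints lie together in some bag; and for every vertex, the bags containing it form a connected subtree. Here bags containing vertex h are not connected in the tree, so the decomposition is invalid.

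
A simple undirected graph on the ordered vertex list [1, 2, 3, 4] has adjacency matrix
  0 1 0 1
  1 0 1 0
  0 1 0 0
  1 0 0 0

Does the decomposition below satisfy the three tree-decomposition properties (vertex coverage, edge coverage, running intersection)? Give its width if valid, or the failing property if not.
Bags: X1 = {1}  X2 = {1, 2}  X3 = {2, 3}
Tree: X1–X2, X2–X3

No — vertex 4 appears in no bag.

A tree decomposition must satisfy three properties: every vertex lies in some bag; for every edge, both endpoints lie together in some bag; and for every vertex, the bags containing it form a connected subtree. Here vertex 4 appears in no bag, so the decomposition is invalid.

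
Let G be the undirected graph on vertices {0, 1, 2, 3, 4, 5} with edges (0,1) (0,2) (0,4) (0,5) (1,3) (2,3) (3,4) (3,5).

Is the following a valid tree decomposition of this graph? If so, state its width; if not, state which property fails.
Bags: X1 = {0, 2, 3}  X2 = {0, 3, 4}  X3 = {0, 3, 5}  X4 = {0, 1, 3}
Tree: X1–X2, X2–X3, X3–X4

Yes; width 2.

Checking the three conditions: (i) the bags cover all of {0, 1, 2, 3, 4, 5}; (ii) for each edge, some bag contains both endpoints; (iii) the bags containing any fixed vertex form a subtree. All hold, so the decomposition is valid with width 3 − 1 = 2.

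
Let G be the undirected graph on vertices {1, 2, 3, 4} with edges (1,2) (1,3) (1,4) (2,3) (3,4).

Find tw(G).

2

A width-2 tree decomposition is:
Bags: B1 = {1, 2, 3}  B2 = {1, 3, 4}
Tree: B1–B2
The largest bag has 3 vertices, giving width 2; this decomposition certifies tw(G) ≤ 2. For the lower bound, the 3 vertices {1, 2, 3} are pairwise adjacent, and any tree decomposition puts a clique entirely inside one bag — forcing width ≥ 2. The upper and lower bounds meet at 2, so that is the treewidth.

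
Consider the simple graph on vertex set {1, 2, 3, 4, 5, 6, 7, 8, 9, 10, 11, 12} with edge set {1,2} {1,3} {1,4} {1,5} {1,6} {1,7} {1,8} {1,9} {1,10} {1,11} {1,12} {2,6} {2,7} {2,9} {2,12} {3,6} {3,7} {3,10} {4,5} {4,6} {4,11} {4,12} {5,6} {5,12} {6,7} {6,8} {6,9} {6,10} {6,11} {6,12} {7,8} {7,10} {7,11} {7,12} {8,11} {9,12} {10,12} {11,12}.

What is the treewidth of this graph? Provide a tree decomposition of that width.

Treewidth 4.
One optimal decomposition is:
Bags: B1 = {1, 2, 6, 7, 12}  B2 = {1, 6, 7, 11, 12}  B3 = {1, 6, 7, 10, 12}  B4 = {1, 3, 6, 7, 10}  B5 = {1, 2, 6, 9, 12}  B6 = {1, 6, 7, 8, 11}  B7 = {1, 4, 6, 11, 12}  B8 = {1, 4, 5, 6, 12}
Tree: B1–B2, B2–B3, B3–B4, B1–B5, B2–B6, B2–B7, B7–B8

The largest bag has 5 vertices, giving width 4; this decomposition certifies tw(G) ≤ 4. On the other hand G contains the 5-clique {1, 6, 7, 8, 11}. A clique must lie in a single bag of any decomposition, so no decomposition can have width below 4. The upper and lower bounds meet at 4, so that is the treewidth.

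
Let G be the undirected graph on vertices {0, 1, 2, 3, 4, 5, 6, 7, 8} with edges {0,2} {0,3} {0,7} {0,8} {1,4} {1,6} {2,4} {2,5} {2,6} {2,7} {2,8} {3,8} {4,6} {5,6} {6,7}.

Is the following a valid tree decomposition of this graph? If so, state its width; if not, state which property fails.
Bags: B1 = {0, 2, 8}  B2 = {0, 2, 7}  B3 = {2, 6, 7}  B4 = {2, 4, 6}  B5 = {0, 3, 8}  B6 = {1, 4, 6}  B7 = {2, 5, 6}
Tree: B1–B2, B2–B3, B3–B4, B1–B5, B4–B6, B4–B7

Vertex coverage: the bags together contain {0, 1, 2, 3, 4, 5, 6, 7, 8}, the full vertex set. Edge coverage: each edge of G has both endpoints in at least one bag. Running intersection: for every vertex, the bags containing it form a connected subtree. All three properties hold, so this is a valid tree decomposition of width max|bag| − 1 = 2, and hence tw(G) ≤ 2.

Yes; width 2.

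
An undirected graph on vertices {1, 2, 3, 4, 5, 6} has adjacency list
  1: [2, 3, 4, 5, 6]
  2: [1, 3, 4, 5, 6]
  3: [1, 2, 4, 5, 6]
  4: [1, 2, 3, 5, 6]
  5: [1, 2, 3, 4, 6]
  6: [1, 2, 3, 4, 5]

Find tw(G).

5

A width-5 tree decomposition is:
Bags: B1 = {1, 2, 3, 4, 5, 6}
Tree: (single bag)
A single bag containing all 6 vertices is trivially a valid decomposition of width 5. For the lower bound, the 6 vertices {1, 2, 3, 4, 5, 6} are pairwise adjacent, and any tree decomposition puts a clique entirely inside one bag — forcing width ≥ 5. Hence tw(G) = 5 exactly.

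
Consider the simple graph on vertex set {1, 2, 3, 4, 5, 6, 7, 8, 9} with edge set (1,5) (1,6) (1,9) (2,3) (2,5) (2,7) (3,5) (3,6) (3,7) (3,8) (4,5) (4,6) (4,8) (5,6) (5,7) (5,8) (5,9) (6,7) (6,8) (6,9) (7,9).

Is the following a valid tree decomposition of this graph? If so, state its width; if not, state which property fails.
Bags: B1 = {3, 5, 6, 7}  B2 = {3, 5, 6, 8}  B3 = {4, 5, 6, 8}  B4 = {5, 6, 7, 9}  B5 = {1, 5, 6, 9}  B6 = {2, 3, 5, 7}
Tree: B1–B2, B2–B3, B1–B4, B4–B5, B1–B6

Yes; width 3.

Checking the three conditions: (i) the bags cover all of {1, 2, 3, 4, 5, 6, 7, 8, 9}; (ii) for each edge, some bag contains both endpoints; (iii) the bags containing any fixed vertex form a subtree. All hold, so the decomposition is valid with width 4 − 1 = 3.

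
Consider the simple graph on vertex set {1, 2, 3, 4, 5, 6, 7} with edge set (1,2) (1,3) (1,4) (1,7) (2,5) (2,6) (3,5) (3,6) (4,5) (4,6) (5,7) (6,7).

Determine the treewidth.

A width-3 tree decomposition is:
Bags: B1 = {1, 2, 5, 6}  B2 = {1, 5, 6, 7}  B3 = {1, 3, 5, 6}  B4 = {1, 4, 5, 6}
Tree: B1–B2, B2–B3, B3–B4
Each bag holds 4 vertices, so the decomposition has width 3, which upper-bounds the treewidth. For the lower bound: the 4 vertex sets {2,5}, {6,7}, {1}, {3} are disjoint, each induces a connected subgraph, and every pair is joined by at least one edge of G. Contracting each set to a single vertex therefore yields K_{4} as a minor, and since treewidth is minor-monotone, tw(G) ≥ tw(K_{4}) = 3. The upper and lower bounds meet at 3, so that is the treewidth.

3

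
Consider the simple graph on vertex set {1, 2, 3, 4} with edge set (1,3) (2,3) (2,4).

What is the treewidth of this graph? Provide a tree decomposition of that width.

Treewidth 1.
One such decomposition:
Bags: B1 = {2, 4}  B2 = {2, 3}  B3 = {1, 3}
Tree: B1–B2, B2–B3

Every bag has size at most 2, so the width is 2 − 1 = 1 and tw(G) ≤ 1. Any graph with an edge has treewidth ≥ 1, and G has the edge 4–2. The upper and lower bounds meet at 1, so that is the treewidth.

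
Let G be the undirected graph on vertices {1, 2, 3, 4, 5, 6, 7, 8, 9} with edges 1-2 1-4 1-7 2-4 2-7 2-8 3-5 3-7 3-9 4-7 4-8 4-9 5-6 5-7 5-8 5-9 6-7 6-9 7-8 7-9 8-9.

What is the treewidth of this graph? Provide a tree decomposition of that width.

Treewidth 3.
One such decomposition:
Bags: B1 = {2, 4, 7, 8}  B2 = {4, 7, 8, 9}  B3 = {5, 7, 8, 9}  B4 = {1, 2, 4, 7}  B5 = {3, 5, 7, 9}  B6 = {5, 6, 7, 9}
Tree: B1–B2, B2–B3, B1–B4, B3–B5, B3–B6

Every bag has size at most 4, so the width is 4 − 1 = 3 and tw(G) ≤ 3. Conversely, {1, 2, 4, 7} is a clique of size 4, and the vertices of any clique must share a bag in every tree decomposition; so some bag has ≥ 4 vertices and tw(G) ≥ 3. Therefore the treewidth is 3.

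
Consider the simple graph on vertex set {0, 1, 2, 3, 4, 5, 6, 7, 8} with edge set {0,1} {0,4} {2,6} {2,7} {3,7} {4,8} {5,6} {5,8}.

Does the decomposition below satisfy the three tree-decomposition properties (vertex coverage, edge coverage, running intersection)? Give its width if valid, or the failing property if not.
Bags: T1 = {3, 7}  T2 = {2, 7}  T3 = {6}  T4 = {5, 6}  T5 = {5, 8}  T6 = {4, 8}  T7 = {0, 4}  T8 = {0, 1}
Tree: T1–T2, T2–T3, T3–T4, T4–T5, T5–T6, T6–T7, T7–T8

No — edge (2,6) lies in no bag.

A tree decomposition must satisfy three properties: every vertex lies in some bag; for every edge, both endpoints lie together in some bag; and for every vertex, the bags containing it form a connected subtree. Here edge (2,6) lies in no bag, so the decomposition is invalid.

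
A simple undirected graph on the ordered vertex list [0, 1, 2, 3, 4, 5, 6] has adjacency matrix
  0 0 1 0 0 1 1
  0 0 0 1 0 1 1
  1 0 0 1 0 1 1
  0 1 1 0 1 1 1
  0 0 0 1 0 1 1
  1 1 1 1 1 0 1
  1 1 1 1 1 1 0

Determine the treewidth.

A width-3 tree decomposition is:
Bags: B1 = {3, 4, 5, 6}  B2 = {1, 3, 5, 6}  B3 = {2, 3, 5, 6}  B4 = {0, 2, 5, 6}
Tree: B1–B2, B2–B3, B3–B4
The largest bag has 4 vertices, giving width 3; this decomposition certifies tw(G) ≤ 3. On the other hand G contains the 4-clique {0, 2, 5, 6}. A clique must lie in a single bag of any decomposition, so no decomposition can have width below 3. The upper and lower bounds meet at 3, so that is the treewidth.

3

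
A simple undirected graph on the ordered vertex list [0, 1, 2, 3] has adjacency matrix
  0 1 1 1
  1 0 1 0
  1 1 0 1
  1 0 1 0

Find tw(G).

A width-2 tree decomposition is:
Bags: B1 = {0, 2, 3}  B2 = {0, 1, 2}
Tree: B1–B2
Each bag holds 3 vertices, so the decomposition has width 2, which upper-bounds the treewidth. For the lower bound, the 3 vertices {0, 1, 2} are pairwise adjacent, and any tree decomposition puts a clique entirely inside one bag — forcing width ≥ 2. Combining the bounds, tw(G) = 2.

2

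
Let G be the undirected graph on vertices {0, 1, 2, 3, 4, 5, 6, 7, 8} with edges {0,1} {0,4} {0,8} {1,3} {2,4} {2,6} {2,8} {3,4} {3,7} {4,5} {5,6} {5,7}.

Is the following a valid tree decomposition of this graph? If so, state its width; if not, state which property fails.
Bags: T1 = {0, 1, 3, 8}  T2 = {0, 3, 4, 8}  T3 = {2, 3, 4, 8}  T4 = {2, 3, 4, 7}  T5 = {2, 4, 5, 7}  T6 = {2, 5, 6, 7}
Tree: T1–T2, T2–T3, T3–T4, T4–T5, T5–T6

Checking the three conditions: (i) the bags cover all of {0, 1, 2, 3, 4, 5, 6, 7, 8}; (ii) for each edge, some bag contains both endpoints; (iii) the bags containing any fixed vertex form a subtree. All hold, so the decomposition is valid with width 4 − 1 = 3.

Yes; width 3.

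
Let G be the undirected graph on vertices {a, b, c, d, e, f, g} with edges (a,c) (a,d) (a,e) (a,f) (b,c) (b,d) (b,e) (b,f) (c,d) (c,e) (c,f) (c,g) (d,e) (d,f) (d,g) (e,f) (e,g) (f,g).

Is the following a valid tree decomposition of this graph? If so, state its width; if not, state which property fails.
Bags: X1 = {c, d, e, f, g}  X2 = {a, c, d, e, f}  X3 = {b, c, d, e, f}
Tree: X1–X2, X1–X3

Yes; width 4.

Every vertex of G appears in some bag (union = {a, b, c, d, e, f, g}); every edge is covered by a bag; and for each vertex v the set of bags containing v is connected in the bag tree. The decomposition is therefore valid. The largest bag has 5 vertices, so the width is 4.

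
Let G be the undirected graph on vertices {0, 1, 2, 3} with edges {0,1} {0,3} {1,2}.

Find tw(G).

1

A width-1 tree decomposition is:
Bags: B1 = {1, 2}  B2 = {0, 1}  B3 = {0, 3}
Tree: B1–B2, B2–B3
Each bag holds 2 vertices, so the decomposition has width 1, which upper-bounds the treewidth. Any graph with an edge has treewidth ≥ 1, and G has the edge 2–1. The upper and lower bounds meet at 1, so that is the treewidth.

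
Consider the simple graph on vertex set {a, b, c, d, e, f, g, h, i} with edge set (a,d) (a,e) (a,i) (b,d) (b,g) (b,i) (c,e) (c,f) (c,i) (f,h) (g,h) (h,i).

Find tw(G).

3

A width-3 tree decomposition is:
Bags: B1 = {a, c, d, e}  B2 = {a, c, d, i}  B3 = {b, c, d, i}  B4 = {b, c, f, i}  B5 = {b, f, h, i}  B6 = {b, f, g, h}
Tree: B1–B2, B2–B3, B3–B4, B4–B5, B5–B6
The largest bag has 4 vertices, giving width 3; this decomposition certifies tw(G) ≤ 3. For the lower bound: the 4 vertex sets {a,d,e}, {c}, {i}, {b,f,g,h} are disjoint, each induces a connected subgraph, and every pair is joined by at least one edge of G. Contracting each set to a single vertex therefore yields K_{4} as a minor, and since treewidth is minor-monotone, tw(G) ≥ tw(K_{4}) = 3. Combining the bounds, tw(G) = 3.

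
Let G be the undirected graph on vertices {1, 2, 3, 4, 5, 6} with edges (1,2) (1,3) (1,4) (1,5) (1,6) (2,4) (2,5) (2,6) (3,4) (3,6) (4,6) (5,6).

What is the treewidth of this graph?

3

A width-3 tree decomposition is:
Bags: B1 = {1, 3, 4, 6}  B2 = {1, 2, 4, 6}  B3 = {1, 2, 5, 6}
Tree: B1–B2, B2–B3
Each bag holds 4 vertices, so the decomposition has width 3, which upper-bounds the treewidth. Conversely, {1, 2, 4, 6} is a clique of size 4, and the vertices of any clique must share a bag in every tree decomposition; so some bag has ≥ 4 vertices and tw(G) ≥ 3. Therefore the treewidth is 3.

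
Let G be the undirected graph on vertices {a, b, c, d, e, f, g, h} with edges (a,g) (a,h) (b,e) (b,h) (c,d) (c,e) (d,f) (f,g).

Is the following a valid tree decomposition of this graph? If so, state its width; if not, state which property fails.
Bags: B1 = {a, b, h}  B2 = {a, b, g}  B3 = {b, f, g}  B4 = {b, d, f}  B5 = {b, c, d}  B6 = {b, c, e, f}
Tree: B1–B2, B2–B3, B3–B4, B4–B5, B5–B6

A tree decomposition must satisfy three properties: every vertex lies in some bag; for every edge, both endpoints lie together in some bag; and for every vertex, the bags containing it form a connected subtree. Here bags containing vertex f are not connected in the tree, so the decomposition is invalid.

No — bags containing vertex f are not connected in the tree.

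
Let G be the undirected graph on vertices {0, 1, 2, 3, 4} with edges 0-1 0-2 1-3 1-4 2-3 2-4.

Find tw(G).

A width-2 tree decomposition is:
Bags: B1 = {1, 2, 3}  B2 = {0, 1, 2}  B3 = {1, 2, 4}
Tree: B1–B2, B2–B3
Every bag has size at most 3, so the width is 3 − 1 = 2 and tw(G) ≤ 2. For the lower bound, G contains the cycle 1–3–2–0–1, so G is not a forest; only forests have treewidth ≤ 1, hence tw(G) ≥ 2. The upper and lower bounds meet at 2, so that is the treewidth.

2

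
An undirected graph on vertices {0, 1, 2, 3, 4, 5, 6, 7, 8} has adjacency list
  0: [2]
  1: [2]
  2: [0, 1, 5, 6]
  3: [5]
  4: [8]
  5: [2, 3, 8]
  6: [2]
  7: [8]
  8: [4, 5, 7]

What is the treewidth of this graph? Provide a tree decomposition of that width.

Treewidth 1.
One optimal decomposition is:
Bags: B1 = {1, 2}  B2 = {2, 5}  B3 = {5, 8}  B4 = {2, 6}  B5 = {4, 8}  B6 = {7, 8}  B7 = {3, 5}  B8 = {0, 2}
Tree: B1–B2, B2–B3, B2–B4, B3–B5, B5–B6, B3–B7, B1–B8

Each bag holds 2 vertices, so the decomposition has width 1, which upper-bounds the treewidth. Since G has at least one edge (e.g. 1–2), it is not an edgeless graph, so tw(G) ≥ 1. The upper and lower bounds meet at 1, so that is the treewidth.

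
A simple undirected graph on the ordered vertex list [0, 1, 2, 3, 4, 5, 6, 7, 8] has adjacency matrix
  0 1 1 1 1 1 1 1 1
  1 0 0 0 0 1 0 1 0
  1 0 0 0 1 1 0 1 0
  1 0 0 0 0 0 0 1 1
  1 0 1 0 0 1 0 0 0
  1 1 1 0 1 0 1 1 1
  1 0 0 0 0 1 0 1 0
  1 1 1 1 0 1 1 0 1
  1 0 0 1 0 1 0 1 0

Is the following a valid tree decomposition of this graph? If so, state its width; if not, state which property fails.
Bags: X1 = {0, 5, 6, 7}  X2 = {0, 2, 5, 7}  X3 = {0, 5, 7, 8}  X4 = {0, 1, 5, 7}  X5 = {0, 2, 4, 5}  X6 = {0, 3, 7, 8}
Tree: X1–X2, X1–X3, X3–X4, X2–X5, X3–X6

Yes; width 3.

Vertex coverage: the bags together contain {0, 1, 2, 3, 4, 5, 6, 7, 8}, the full vertex set. Edge coverage: each edge of G has both endpoints in at least one bag. Running intersection: for every vertex, the bags containing it form a connected subtree. All three properties hold, so this is a valid tree decomposition of width max|bag| − 1 = 3, and hence tw(G) ≤ 3.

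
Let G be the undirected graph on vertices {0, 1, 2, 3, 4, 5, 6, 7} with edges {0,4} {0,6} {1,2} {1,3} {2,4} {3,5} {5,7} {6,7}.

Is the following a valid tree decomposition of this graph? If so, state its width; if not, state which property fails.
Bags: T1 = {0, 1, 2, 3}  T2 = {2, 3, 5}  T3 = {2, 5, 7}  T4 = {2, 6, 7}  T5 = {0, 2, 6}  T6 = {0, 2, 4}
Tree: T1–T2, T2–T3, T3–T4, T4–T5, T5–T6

No — bags containing vertex 0 are not connected in the tree.

A tree decomposition must satisfy three properties: every vertex lies in some bag; for every edge, both endpoints lie together in some bag; and for every vertex, the bags containing it form a connected subtree. Here bags containing vertex 0 are not connected in the tree, so the decomposition is invalid.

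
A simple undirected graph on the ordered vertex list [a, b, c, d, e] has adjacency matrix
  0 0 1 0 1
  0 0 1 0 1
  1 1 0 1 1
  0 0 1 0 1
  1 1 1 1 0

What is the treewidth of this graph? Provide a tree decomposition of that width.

Treewidth 2.
One such decomposition:
Bags: B1 = {b, c, e}  B2 = {c, d, e}  B3 = {a, c, e}
Tree: B1–B2, B2–B3

The largest bag has 3 vertices, giving width 2; this decomposition certifies tw(G) ≤ 2. For the lower bound, the 3 vertices {c, d, e} are pairwise adjacent, and any tree decomposition puts a clique entirely inside one bag — forcing width ≥ 2. The upper and lower bounds meet at 2, so that is the treewidth.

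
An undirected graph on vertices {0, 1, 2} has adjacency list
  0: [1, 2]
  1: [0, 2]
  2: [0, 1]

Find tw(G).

A width-2 tree decomposition is:
Bags: B1 = {0, 1, 2}
Tree: (single bag)
A single bag containing all 3 vertices is trivially a valid decomposition of width 2. For the lower bound, the 3 vertices {0, 1, 2} are pairwise adjacent, and any tree decomposition puts a clique entirely inside one bag — forcing width ≥ 2. The upper and lower bounds meet at 2, so that is the treewidth.

2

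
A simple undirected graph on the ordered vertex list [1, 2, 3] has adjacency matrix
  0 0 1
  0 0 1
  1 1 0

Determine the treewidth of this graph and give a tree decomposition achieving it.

Each bag holds 2 vertices, so the decomposition has width 1, which upper-bounds the treewidth. G has an edge, so its treewidth is at least 1. Hence tw(G) = 1 exactly.

Treewidth 1.
One such decomposition:
Bags: B1 = {2, 3}  B2 = {1, 3}
Tree: B1–B2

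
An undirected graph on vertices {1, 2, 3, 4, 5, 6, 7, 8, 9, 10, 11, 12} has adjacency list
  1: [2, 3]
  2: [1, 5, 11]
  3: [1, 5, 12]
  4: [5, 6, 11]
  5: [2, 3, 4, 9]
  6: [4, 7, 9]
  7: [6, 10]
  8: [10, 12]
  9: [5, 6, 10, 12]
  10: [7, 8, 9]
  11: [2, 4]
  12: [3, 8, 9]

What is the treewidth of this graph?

A width-3 tree decomposition is:
Bags: B1 = {7, 8, 10, 12}  B2 = {7, 9, 10, 12}  B3 = {6, 7, 9, 12}  B4 = {3, 6, 9, 12}  B5 = {3, 5, 6, 9}  B6 = {3, 4, 5, 6}  B7 = {1, 3, 4, 5}  B8 = {1, 2, 4, 5}  B9 = {1, 2, 4, 11}
Tree: B1–B2, B2–B3, B3–B4, B4–B5, B5–B6, B6–B7, B7–B8, B8–B9
Every bag has size at most 4, so the width is 4 − 1 = 3 and tw(G) ≤ 3. For the lower bound: the 4 vertex sets {7,8,10}, {12}, {9}, {3,4,5,6} are disjoint, each induces a connected subgraph, and every pair is joined by at least one edge of G. Contracting each set to a single vertex therefore yields K_{4} as a minor, and since treewidth is minor-monotone, tw(G) ≥ tw(K_{4}) = 3. Combining the bounds, tw(G) = 3.

3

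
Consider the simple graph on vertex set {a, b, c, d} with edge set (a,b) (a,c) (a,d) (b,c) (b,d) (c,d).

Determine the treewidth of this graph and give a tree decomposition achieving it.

Treewidth 3.
One optimal decomposition is:
Bags: B1 = {a, b, c, d}
Tree: (single bag)

With just one bag of size 4, the width is 4 − 1 = 3, so tw(G) ≤ 3. On the other hand G contains the 4-clique {a, b, c, d}. A clique must lie in a single bag of any decomposition, so no decomposition can have width below 3. Combining the bounds, tw(G) = 3.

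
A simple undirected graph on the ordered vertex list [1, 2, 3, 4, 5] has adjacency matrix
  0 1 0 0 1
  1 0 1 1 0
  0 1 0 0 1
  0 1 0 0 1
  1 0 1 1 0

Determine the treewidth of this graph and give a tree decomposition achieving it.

The largest bag has 3 vertices, giving width 2; this decomposition certifies tw(G) ≤ 2. Since 3–2–4–5–3 is a cycle in G, G is not acyclic. Forests are exactly the graphs of treewidth ≤ 1, so tw(G) ≥ 2. Hence tw(G) = 2 exactly.

Treewidth 2.
One such decomposition:
Bags: B1 = {2, 3, 5}  B2 = {2, 4, 5}  B3 = {1, 2, 5}
Tree: B1–B2, B2–B3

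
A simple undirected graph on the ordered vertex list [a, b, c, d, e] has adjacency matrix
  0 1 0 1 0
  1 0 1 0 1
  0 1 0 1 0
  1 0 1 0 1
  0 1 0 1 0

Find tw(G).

2

A width-2 tree decomposition is:
Bags: B1 = {a, b, d}  B2 = {b, d, e}  B3 = {b, c, d}
Tree: B1–B2, B2–B3
The largest bag has 3 vertices, giving width 2; this decomposition certifies tw(G) ≤ 2. The edges b–a–d–e–b form a cycle, so G is not a tree and its treewidth is at least 2. Combining the bounds, tw(G) = 2.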